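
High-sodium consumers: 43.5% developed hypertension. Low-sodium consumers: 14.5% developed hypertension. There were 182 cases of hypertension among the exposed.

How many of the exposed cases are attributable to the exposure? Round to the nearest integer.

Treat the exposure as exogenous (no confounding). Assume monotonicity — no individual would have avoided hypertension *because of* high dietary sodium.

about 121 cases

p₁ = 0.435, p₀ = 0.145.
PN = (p₁ − p₀)/p₁ = (0.435 − 0.145) / 0.435 ≈ 0.66667.
Attributable cases ≈ PN × (exposed cases) = 0.66667 × 182 ≈ 121.33.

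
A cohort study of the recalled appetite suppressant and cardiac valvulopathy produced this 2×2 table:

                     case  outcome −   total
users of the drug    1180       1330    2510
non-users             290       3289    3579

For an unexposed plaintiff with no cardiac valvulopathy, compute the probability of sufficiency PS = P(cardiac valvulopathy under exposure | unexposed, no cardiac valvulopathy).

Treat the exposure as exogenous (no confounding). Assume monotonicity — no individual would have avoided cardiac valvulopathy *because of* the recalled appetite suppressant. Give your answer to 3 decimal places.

PS ≈ 0.423

p₁ = P(outcome | exposed) = 1180/2510 = 0.47012
p₀ = P(outcome | unexposed) = 290/3579 = 0.081028
Under exogeneity and monotonicity, PS = (p₁ − p₀)/(1 − p₀).
PS = (0.47012 − 0.081028) / 0.91897 ≈ 0.4234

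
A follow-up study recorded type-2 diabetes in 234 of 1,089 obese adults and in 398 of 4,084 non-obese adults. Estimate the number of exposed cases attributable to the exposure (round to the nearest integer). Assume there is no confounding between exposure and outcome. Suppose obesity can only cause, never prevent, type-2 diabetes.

p₁ = P(outcome | exposed) = 234/1089 = 0.21488
p₀ = P(outcome | unexposed) = 398/4084 = 0.097453
PN = (p₁ − p₀)/p₁ = (0.21488 − 0.097453) / 0.21488 ≈ 0.54647.
Attributable cases ≈ PN × (exposed cases) = 0.54647 × 234 ≈ 127.87.

about 128 cases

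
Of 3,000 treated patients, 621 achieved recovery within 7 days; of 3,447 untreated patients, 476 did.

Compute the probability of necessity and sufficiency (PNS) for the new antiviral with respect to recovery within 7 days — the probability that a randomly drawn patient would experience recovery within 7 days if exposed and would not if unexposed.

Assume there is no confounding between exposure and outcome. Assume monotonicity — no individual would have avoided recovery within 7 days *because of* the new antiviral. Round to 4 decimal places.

PNS ≈ 0.0689

p₁ = P(outcome | exposed) = 621/3000 = 0.207
p₀ = P(outcome | unexposed) = 476/3447 = 0.13809
Under exogeneity and monotonicity, PNS = p₁ − p₀.
PNS = 0.207 − 0.13809 = 0.068909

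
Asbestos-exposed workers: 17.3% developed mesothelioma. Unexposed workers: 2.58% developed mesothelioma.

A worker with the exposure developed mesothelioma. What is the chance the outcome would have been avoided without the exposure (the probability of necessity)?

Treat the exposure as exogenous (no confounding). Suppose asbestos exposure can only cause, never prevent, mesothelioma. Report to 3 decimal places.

PN ≈ 0.851

p₁ = 0.173, p₀ = 0.0258.
Under exogeneity and monotonicity, PN = (p₁ − p₀) / p₁.
PN = (0.173 − 0.0258) / 0.173 = 0.1472 / 0.173 ≈ 0.8509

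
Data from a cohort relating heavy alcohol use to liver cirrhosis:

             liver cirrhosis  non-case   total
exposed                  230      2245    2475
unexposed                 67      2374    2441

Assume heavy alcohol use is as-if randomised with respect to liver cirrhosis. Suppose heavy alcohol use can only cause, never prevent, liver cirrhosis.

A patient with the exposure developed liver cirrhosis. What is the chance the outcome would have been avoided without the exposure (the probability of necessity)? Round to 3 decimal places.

p₁ = P(outcome | exposed) = 230/2475 = 0.092929
p₀ = P(outcome | unexposed) = 67/2441 = 0.027448
Under exogeneity and monotonicity, PN = (p₁ − p₀) / p₁.
PN = (0.092929 − 0.027448) / 0.092929 = 0.065482 / 0.092929 ≈ 0.7046

PN ≈ 0.705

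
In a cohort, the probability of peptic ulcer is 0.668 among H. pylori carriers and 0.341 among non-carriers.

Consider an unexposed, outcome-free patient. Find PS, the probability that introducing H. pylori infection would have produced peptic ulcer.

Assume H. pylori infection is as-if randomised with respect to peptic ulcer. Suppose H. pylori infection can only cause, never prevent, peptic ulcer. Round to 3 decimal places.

Let p₁ = 0.668, p₀ = 0.341.
Under exogeneity and monotonicity, PS = (p₁ − p₀) / (1 − p₀).
PS = (0.668 − 0.341) / (1 − 0.341) = 0.327 / 0.659 ≈ 0.4962

PS ≈ 0.496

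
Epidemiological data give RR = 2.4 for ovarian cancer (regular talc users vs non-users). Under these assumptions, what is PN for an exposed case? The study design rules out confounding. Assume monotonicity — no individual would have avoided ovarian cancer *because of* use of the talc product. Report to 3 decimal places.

Under exogeneity and monotonicity, PN = (RR − 1) / RR = 1 − 1/RR.
PN = (2.4 − 1) / 2.4 = 1.4 / 2.4 ≈ 0.5833

PN ≈ 0.583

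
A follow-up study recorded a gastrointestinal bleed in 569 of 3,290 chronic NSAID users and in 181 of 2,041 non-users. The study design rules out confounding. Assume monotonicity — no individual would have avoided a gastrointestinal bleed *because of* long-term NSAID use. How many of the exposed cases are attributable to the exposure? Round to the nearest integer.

p₁ = P(outcome | exposed) = 569/3290 = 0.17295
p₀ = P(outcome | unexposed) = 181/2041 = 0.088682
PN = (p₁ − p₀)/p₁ = (0.17295 − 0.088682) / 0.17295 ≈ 0.48723.
Attributable cases ≈ PN × (exposed cases) = 0.48723 × 569 ≈ 277.24.

about 277 cases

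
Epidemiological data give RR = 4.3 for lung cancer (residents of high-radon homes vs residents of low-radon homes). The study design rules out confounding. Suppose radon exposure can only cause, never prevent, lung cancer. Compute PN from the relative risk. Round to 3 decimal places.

Under exogeneity and monotonicity, PN = (RR − 1) / RR = 1 − 1/RR.
PN = (4.3 − 1) / 4.3 = 3.3 / 4.3 ≈ 0.7674

PN ≈ 0.767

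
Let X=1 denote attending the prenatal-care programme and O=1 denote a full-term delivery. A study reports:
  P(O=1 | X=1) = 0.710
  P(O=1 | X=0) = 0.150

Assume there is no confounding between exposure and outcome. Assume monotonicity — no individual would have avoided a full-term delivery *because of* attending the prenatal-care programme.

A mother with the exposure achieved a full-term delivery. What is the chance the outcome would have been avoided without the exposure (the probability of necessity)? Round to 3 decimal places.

Let p₁ = 0.71, p₀ = 0.15.
Under exogeneity and monotonicity, PN = (p₁ − p₀) / p₁.
PN = (0.71 − 0.15) / 0.71 = 0.56 / 0.71 ≈ 0.7887

PN ≈ 0.789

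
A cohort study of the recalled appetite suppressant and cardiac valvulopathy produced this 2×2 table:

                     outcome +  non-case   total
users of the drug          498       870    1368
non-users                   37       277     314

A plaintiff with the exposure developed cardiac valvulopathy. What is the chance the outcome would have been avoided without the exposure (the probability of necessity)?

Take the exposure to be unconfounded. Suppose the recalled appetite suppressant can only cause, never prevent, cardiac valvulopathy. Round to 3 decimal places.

PN ≈ 0.676

p₁ = P(outcome | exposed) = 498/1368 = 0.36404
p₀ = P(outcome | unexposed) = 37/314 = 0.11783
Under exogeneity and monotonicity, PN = (p₁ − p₀)/p₁.
PN = (0.36404 − 0.11783) / 0.36404 ≈ 0.6763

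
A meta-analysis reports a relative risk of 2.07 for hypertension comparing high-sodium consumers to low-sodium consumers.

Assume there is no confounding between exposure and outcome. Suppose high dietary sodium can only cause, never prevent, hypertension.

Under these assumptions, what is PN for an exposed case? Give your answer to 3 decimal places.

Under exogeneity and monotonicity, PN = (RR − 1) / RR = 1 − 1/RR.
PN = (2.07 − 1) / 2.07 = 1.07 / 2.07 ≈ 0.5169

PN ≈ 0.517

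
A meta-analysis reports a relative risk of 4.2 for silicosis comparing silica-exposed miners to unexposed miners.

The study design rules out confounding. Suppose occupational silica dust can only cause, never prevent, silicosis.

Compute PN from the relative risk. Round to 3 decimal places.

PN ≈ 0.762

Under exogeneity and monotonicity, PN = (RR − 1) / RR = 1 − 1/RR.
PN = (4.2 − 1) / 4.2 = 3.2 / 4.2 ≈ 0.7619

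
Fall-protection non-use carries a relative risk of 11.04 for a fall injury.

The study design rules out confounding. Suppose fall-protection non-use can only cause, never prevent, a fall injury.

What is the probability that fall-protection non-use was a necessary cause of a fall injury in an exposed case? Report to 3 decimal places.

PN ≈ 0.909

Under exogeneity and monotonicity, PN = (RR − 1) / RR = 1 − 1/RR.
PN = (11.04 − 1) / 11.04 = 10.04 / 11.04 ≈ 0.9094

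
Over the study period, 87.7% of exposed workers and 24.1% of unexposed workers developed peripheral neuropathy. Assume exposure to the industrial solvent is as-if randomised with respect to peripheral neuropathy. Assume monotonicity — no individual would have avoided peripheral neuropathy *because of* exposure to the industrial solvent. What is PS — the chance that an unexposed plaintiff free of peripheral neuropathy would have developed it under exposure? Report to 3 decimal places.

p₁ = 0.877, p₀ = 0.241.
Under exogeneity and monotonicity, PS = (p₁ − p₀) / (1 − p₀).
PS = (0.877 − 0.241) / (1 − 0.241) = 0.636 / 0.759 ≈ 0.8379

PS ≈ 0.838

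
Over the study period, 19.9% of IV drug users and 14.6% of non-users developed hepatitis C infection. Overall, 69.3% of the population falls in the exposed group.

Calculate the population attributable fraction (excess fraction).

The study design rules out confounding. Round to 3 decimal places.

p₁ = 0.199, p₀ = 0.146.
Overall risk P(Y=1) = π·p₁ + (1−π)·p₀ = 0.693×0.199 + 0.307×0.146 = 0.18273.
Under exogeneity, PAF = [P(Y=1) − p₀] / P(Y=1).
PAF = (0.18273 − 0.146) / 0.18273 ≈ 0.2010

PAF ≈ 0.201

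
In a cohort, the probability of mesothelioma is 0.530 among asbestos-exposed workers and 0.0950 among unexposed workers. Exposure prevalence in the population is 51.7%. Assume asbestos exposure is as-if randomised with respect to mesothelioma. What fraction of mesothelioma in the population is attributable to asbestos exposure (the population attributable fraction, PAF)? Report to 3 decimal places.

Let p₁ = 0.53, p₀ = 0.095.
Overall risk P(Y=1) = π·p₁ + (1−π)·p₀ = 0.517×0.53 + 0.483×0.095 = 0.3199.
Under exogeneity, PAF = [P(Y=1) − p₀] / P(Y=1).
PAF = (0.3199 − 0.095) / 0.3199 ≈ 0.7030

PAF ≈ 0.703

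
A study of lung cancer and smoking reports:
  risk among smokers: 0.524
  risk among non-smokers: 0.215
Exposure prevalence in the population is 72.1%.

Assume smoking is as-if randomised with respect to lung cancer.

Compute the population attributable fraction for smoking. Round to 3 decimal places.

Let p₁ = 0.524, p₀ = 0.215.
Overall risk P(Y=1) = π·p₁ + (1−π)·p₀ = 0.721×0.524 + 0.279×0.215 = 0.43779.
Under exogeneity, PAF = [P(Y=1) − p₀] / P(Y=1).
PAF = (0.43779 − 0.215) / 0.43779 ≈ 0.5089

PAF ≈ 0.509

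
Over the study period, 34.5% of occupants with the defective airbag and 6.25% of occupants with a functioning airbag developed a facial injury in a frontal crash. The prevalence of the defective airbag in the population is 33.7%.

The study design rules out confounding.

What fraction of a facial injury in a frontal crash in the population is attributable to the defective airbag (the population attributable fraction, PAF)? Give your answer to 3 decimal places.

PAF ≈ 0.604

p₁ = 0.345, p₀ = 0.0625.
Overall risk P(Y=1) = π·p₁ + (1−π)·p₀ = 0.337×0.345 + 0.663×0.0625 = 0.1577.
Under exogeneity, PAF = [P(Y=1) − p₀] / P(Y=1).
PAF = (0.1577 − 0.0625) / 0.1577 ≈ 0.6037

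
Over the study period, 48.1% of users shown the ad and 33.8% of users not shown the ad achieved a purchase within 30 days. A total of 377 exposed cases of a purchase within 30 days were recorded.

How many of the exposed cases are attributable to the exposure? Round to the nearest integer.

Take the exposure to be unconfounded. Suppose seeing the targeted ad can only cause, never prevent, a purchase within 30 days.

about 112 cases

p₁ = 0.481, p₀ = 0.338.
PN = (p₁ − p₀)/p₁ = (0.481 − 0.338) / 0.481 ≈ 0.29730.
Attributable cases ≈ PN × (exposed cases) = 0.29730 × 377 ≈ 112.08.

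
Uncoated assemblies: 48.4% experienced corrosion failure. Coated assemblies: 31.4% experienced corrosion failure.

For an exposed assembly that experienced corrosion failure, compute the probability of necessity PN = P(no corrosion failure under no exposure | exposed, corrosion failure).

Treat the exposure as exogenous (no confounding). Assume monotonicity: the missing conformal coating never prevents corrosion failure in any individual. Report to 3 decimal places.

PN ≈ 0.351

p₁ = 0.484, p₀ = 0.314.
Under exogeneity and monotonicity, PN = (p₁ − p₀) / p₁.
PN = (0.484 − 0.314) / 0.484 = 0.17 / 0.484 ≈ 0.3512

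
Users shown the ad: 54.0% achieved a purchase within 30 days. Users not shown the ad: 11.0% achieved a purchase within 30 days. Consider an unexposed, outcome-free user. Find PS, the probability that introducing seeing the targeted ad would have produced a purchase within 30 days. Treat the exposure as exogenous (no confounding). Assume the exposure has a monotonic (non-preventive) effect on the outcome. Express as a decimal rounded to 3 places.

PS ≈ 0.483

p₁ = 0.54, p₀ = 0.11.
Under exogeneity and monotonicity, PS = (p₁ − p₀) / (1 − p₀).
PS = (0.54 − 0.11) / (1 − 0.11) = 0.43 / 0.89 ≈ 0.4831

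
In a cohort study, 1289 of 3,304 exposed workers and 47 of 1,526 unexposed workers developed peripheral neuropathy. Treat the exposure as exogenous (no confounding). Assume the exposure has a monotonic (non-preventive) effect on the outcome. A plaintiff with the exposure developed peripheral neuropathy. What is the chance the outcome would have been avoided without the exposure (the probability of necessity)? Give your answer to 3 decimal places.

p₁ = P(outcome | exposed) = 1289/3304 = 0.39013
p₀ = P(outcome | unexposed) = 47/1526 = 0.030799
Under exogeneity and monotonicity, PN = (p₁ − p₀) / p₁.
PN = (0.39013 − 0.030799) / 0.39013 = 0.35933 / 0.39013 ≈ 0.9211

PN ≈ 0.921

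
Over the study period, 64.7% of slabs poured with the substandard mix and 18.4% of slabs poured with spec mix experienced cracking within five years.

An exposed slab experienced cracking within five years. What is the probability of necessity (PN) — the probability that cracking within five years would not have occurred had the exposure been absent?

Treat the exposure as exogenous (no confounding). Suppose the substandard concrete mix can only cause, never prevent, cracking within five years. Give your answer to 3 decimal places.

p₁ = 0.647, p₀ = 0.184.
Under exogeneity and monotonicity, PN = (p₁ − p₀) / p₁.
PN = (0.647 − 0.184) / 0.647 = 0.463 / 0.647 ≈ 0.7156

PN ≈ 0.716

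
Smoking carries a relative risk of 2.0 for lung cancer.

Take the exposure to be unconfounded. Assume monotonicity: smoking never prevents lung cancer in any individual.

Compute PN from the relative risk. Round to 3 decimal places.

PN ≈ 0.500

Under exogeneity and monotonicity, PN = (RR − 1) / RR = 1 − 1/RR.
PN = (2.0 − 1) / 2.0 = 1 / 2.0 ≈ 0.5000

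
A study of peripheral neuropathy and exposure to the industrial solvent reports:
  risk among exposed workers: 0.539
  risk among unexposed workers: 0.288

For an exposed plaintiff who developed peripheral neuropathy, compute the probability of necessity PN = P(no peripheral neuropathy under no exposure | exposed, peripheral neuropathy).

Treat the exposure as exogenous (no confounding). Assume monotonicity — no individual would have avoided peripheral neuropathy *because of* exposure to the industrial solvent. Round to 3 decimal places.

PN ≈ 0.466

Let p₁ = 0.539, p₀ = 0.288.
Under exogeneity and monotonicity, PN = (p₁ − p₀) / p₁.
PN = (0.539 − 0.288) / 0.539 = 0.251 / 0.539 ≈ 0.4657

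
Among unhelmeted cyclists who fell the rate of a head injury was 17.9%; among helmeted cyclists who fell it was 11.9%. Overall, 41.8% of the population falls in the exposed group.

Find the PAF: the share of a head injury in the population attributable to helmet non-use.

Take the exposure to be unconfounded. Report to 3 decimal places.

PAF ≈ 0.174

p₁ = 0.179, p₀ = 0.119.
Overall risk P(Y=1) = π·p₁ + (1−π)·p₀ = 0.418×0.179 + 0.582×0.119 = 0.14408.
Under exogeneity, PAF = [P(Y=1) − p₀] / P(Y=1).
PAF = (0.14408 − 0.119) / 0.14408 ≈ 0.1741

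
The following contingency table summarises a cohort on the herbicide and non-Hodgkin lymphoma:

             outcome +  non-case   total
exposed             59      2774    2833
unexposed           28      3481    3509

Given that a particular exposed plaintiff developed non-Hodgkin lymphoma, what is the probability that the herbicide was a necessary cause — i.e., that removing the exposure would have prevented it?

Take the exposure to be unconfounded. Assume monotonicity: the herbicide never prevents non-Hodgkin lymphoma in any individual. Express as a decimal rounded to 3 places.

p₁ = P(outcome | exposed) = 59/2833 = 0.020826
p₀ = P(outcome | unexposed) = 28/3509 = 0.0079795
Under exogeneity and monotonicity, PN = (p₁ − p₀)/p₁.
PN = (0.020826 − 0.0079795) / 0.020826 ≈ 0.6168

PN ≈ 0.617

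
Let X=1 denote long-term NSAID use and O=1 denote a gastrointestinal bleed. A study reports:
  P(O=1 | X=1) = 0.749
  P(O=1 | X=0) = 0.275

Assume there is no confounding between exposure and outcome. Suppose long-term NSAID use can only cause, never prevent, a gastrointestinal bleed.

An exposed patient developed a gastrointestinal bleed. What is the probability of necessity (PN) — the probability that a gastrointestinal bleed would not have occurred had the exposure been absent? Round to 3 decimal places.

PN ≈ 0.633

Let p₁ = 0.749, p₀ = 0.275.
Under exogeneity and monotonicity, PN = (p₁ − p₀) / p₁.
PN = (0.749 − 0.275) / 0.749 = 0.474 / 0.749 ≈ 0.6328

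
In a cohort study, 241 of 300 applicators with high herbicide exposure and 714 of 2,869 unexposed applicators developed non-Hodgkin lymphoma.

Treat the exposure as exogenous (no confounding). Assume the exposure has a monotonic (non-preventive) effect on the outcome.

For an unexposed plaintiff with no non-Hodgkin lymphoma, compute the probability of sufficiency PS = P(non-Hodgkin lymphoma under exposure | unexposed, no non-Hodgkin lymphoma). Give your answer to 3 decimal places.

p₁ = P(outcome | exposed) = 241/300 = 0.80333
p₀ = P(outcome | unexposed) = 714/2869 = 0.24887
Under exogeneity and monotonicity, PS = (p₁ − p₀) / (1 − p₀).
PS = (0.80333 − 0.24887) / (1 − 0.24887) = 0.55447 / 0.75113 ≈ 0.7382

PS ≈ 0.738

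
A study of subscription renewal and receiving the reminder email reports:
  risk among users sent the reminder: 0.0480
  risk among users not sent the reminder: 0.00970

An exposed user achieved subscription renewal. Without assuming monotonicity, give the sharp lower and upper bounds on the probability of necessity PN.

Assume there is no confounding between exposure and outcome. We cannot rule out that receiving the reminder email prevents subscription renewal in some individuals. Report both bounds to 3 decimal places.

Let p₁ = 0.048, p₀ = 0.0097.
Under exogeneity alone the bounds on PN are max{0,(p₁−p₀)/p₁} ≤ PN ≤ min{1,(1−p₀)/p₁}.
  lower = (p₁ − p₀)/p₁ = 0.0383 / 0.048 ≈ 0.7979
  upper = min{1, (1 − p₀)/p₁} = 0.9903 / 0.048 ≈ 20.6312 → capped at 1

0.798 ≤ PN ≤ 1.000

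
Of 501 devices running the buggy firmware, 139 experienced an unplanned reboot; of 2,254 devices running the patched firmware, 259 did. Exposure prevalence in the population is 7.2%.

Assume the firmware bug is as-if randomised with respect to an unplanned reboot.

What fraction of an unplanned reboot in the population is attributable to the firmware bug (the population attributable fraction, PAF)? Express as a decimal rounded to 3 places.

p₁ = P(outcome | exposed) = 139/501 = 0.27745
p₀ = P(outcome | unexposed) = 259/2254 = 0.11491
Overall risk P(Y=1) = π·p₁ + (1−π)·p₀ = 0.072×0.27745 + 0.928×0.11491 = 0.12661.
Under exogeneity, PAF = [P(Y=1) − p₀] / P(Y=1).
PAF = (0.12661 − 0.11491) / 0.12661 ≈ 0.0924

PAF ≈ 0.092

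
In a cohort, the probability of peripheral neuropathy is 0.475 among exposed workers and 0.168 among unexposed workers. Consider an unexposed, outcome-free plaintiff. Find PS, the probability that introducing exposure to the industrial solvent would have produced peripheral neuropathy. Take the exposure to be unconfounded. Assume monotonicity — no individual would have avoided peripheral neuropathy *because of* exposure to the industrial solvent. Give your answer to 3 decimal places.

Let p₁ = 0.475, p₀ = 0.168.
Under exogeneity and monotonicity, PS = (p₁ − p₀) / (1 − p₀).
PS = (0.475 − 0.168) / (1 − 0.168) = 0.307 / 0.832 ≈ 0.3690

PS ≈ 0.369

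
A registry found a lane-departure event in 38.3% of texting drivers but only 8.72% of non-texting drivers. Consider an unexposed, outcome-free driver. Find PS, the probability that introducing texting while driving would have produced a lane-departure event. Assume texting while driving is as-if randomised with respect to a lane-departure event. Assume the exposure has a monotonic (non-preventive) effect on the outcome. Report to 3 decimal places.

p₁ = 0.383, p₀ = 0.0872.
Under exogeneity and monotonicity, PS = (p₁ − p₀) / (1 − p₀).
PS = (0.383 − 0.0872) / (1 − 0.0872) = 0.2958 / 0.9128 ≈ 0.3241

PS ≈ 0.324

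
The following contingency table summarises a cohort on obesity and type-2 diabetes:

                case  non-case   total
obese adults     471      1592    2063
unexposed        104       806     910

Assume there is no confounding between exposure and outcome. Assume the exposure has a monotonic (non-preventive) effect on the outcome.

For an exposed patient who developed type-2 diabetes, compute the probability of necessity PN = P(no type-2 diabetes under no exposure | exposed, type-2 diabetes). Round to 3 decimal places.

p₁ = P(outcome | exposed) = 471/2063 = 0.22831
p₀ = P(outcome | unexposed) = 104/910 = 0.11429
Under exogeneity and monotonicity, PN = (p₁ − p₀)/p₁.
PN = (0.22831 − 0.11429) / 0.22831 ≈ 0.4994

PN ≈ 0.499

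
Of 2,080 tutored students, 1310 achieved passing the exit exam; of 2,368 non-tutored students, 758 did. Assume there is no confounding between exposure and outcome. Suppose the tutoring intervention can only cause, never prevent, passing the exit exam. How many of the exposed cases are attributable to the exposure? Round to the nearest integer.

p₁ = P(outcome | exposed) = 1310/2080 = 0.62981
p₀ = P(outcome | unexposed) = 758/2368 = 0.3201
PN = (p₁ − p₀)/p₁ = (0.62981 − 0.3201) / 0.62981 ≈ 0.49175.
Attributable cases ≈ PN × (exposed cases) = 0.49175 × 1310 ≈ 644.19.

about 644 cases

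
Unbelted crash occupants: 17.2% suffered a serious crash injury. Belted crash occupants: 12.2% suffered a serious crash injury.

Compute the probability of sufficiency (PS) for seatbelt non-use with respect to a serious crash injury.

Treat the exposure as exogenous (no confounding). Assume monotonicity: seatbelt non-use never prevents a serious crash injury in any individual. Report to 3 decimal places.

PS ≈ 0.057

p₁ = 0.172, p₀ = 0.122.
Under exogeneity and monotonicity, PS = (p₁ − p₀) / (1 − p₀).
PS = (0.172 − 0.122) / (1 − 0.122) = 0.05 / 0.878 ≈ 0.0569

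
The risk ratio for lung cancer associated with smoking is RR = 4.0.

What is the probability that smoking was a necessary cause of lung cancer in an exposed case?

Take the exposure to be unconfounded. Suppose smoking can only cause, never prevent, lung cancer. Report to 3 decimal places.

PN ≈ 0.750

Under exogeneity and monotonicity, PN = (RR − 1) / RR = 1 − 1/RR.
PN = (4.0 − 1) / 4.0 = 3 / 4.0 ≈ 0.7500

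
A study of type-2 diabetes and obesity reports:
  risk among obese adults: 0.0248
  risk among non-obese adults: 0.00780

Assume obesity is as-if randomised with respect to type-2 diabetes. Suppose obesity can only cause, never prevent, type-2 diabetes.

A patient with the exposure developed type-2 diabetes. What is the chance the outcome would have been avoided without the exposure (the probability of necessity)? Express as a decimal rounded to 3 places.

PN ≈ 0.685

Let p₁ = 0.0248, p₀ = 0.0078.
Under exogeneity and monotonicity, PN = (p₁ − p₀) / p₁.
PN = (0.0248 − 0.0078) / 0.0248 = 0.017 / 0.0248 ≈ 0.6855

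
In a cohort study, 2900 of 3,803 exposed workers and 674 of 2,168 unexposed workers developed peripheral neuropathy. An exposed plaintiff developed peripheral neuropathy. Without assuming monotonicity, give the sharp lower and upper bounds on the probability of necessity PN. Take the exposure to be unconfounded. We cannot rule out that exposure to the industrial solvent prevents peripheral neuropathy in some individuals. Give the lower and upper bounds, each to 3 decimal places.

0.592 ≤ PN ≤ 0.904

p₁ = P(outcome | exposed) = 2900/3803 = 0.76256
p₀ = P(outcome | unexposed) = 674/2168 = 0.31089
Under exogeneity alone the bounds on PN are max{0,(p₁−p₀)/p₁} ≤ PN ≤ min{1,(1−p₀)/p₁}.
  lower = (p₁ − p₀)/p₁ = 0.45167 / 0.76256 ≈ 0.5923
  upper = min{1, (1 − p₀)/p₁} = 0.68911 / 0.76256 ≈ 0.9037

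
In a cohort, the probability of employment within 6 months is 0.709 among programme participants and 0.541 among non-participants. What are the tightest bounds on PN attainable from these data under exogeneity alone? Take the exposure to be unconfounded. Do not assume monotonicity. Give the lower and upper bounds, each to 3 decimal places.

0.237 ≤ PN ≤ 0.647

Let p₁ = 0.709, p₀ = 0.541.
Under exogeneity alone the bounds on PN are max{0,(p₁−p₀)/p₁} ≤ PN ≤ min{1,(1−p₀)/p₁}.
  lower = (p₁ − p₀)/p₁ = 0.168 / 0.709 ≈ 0.2370
  upper = min{1, (1 − p₀)/p₁} = 0.459 / 0.709 ≈ 0.6474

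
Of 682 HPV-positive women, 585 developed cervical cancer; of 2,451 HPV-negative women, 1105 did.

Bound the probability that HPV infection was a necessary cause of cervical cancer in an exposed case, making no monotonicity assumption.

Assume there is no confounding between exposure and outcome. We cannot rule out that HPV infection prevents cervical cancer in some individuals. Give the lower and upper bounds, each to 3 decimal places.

p₁ = P(outcome | exposed) = 585/682 = 0.85777
p₀ = P(outcome | unexposed) = 1105/2451 = 0.45084
Under exogeneity alone the bounds on PN are max{0,(p₁−p₀)/p₁} ≤ PN ≤ min{1,(1−p₀)/p₁}.
  lower = (p₁ − p₀)/p₁ = 0.40693 / 0.85777 ≈ 0.4744
  upper = min{1, (1 − p₀)/p₁} = 0.54916 / 0.85777 ≈ 0.6402

0.474 ≤ PN ≤ 0.640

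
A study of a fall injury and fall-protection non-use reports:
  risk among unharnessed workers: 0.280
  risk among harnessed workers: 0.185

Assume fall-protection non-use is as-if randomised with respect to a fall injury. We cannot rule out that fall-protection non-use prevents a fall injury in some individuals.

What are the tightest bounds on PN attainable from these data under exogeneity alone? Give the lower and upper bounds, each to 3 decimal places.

Let p₁ = 0.28, p₀ = 0.185.
Under exogeneity alone the bounds on PN are max{0,(p₁−p₀)/p₁} ≤ PN ≤ min{1,(1−p₀)/p₁}.
  lower = (p₁ − p₀)/p₁ = 0.095 / 0.28 ≈ 0.3393
  upper = min{1, (1 − p₀)/p₁} = 0.815 / 0.28 ≈ 2.9107 → capped at 1

0.339 ≤ PN ≤ 1.000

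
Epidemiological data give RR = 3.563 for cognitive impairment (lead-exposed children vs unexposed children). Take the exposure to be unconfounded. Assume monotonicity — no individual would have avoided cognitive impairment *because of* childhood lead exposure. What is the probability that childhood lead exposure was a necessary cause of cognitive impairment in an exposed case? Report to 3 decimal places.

PN ≈ 0.719

Under exogeneity and monotonicity, PN = (RR − 1) / RR = 1 − 1/RR.
PN = (3.563 − 1) / 3.563 = 2.563 / 3.563 ≈ 0.7193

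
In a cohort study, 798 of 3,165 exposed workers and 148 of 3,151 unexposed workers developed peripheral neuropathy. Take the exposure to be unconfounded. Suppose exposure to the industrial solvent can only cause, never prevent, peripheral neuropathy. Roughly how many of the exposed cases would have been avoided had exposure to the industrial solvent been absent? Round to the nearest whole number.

about 649 cases

p₁ = P(outcome | exposed) = 798/3165 = 0.25213
p₀ = P(outcome | unexposed) = 148/3151 = 0.046969
PN = (p₁ − p₀)/p₁ = (0.25213 − 0.046969) / 0.25213 ≈ 0.81371.
Attributable cases ≈ PN × (exposed cases) = 0.81371 × 798 ≈ 649.34.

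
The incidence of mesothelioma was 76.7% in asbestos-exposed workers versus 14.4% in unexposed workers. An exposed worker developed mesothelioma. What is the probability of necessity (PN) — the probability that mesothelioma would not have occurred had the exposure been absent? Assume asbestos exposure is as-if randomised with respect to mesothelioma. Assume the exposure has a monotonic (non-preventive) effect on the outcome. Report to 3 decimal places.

p₁ = 0.767, p₀ = 0.144.
Under exogeneity and monotonicity, PN = (p₁ − p₀) / p₁.
PN = (0.767 − 0.144) / 0.767 = 0.623 / 0.767 ≈ 0.8123

PN ≈ 0.812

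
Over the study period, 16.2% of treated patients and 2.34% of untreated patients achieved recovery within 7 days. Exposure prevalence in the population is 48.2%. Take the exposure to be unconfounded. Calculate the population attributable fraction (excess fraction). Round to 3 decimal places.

PAF ≈ 0.741

p₁ = 0.162, p₀ = 0.0234.
Overall risk P(Y=1) = π·p₁ + (1−π)·p₀ = 0.482×0.162 + 0.518×0.0234 = 0.090205.
Under exogeneity, PAF = [P(Y=1) − p₀] / P(Y=1).
PAF = (0.090205 − 0.0234) / 0.090205 ≈ 0.7406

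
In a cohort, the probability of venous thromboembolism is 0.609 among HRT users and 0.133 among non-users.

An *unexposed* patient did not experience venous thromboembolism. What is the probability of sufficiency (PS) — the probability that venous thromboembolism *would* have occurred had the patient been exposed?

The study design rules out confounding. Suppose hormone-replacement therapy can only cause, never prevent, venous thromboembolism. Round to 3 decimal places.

Let p₁ = 0.609, p₀ = 0.133.
Under exogeneity and monotonicity, PS = (p₁ − p₀) / (1 − p₀).
PS = (0.609 − 0.133) / (1 − 0.133) = 0.476 / 0.867 ≈ 0.5490

PS ≈ 0.549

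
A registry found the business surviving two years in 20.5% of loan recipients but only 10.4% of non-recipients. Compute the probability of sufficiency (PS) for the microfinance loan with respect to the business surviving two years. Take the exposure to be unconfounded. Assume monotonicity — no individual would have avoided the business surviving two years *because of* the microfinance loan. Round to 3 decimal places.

PS ≈ 0.113

p₁ = 0.205, p₀ = 0.104.
Under exogeneity and monotonicity, PS = (p₁ − p₀) / (1 − p₀).
PS = (0.205 − 0.104) / (1 − 0.104) = 0.101 / 0.896 ≈ 0.1127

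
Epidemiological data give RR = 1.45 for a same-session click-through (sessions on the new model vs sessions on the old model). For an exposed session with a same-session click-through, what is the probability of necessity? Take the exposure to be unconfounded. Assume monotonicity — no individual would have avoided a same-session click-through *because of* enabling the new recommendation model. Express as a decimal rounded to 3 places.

PN ≈ 0.310

Under exogeneity and monotonicity, PN = (RR − 1) / RR = 1 − 1/RR.
PN = (1.45 − 1) / 1.45 = 0.45 / 1.45 ≈ 0.3103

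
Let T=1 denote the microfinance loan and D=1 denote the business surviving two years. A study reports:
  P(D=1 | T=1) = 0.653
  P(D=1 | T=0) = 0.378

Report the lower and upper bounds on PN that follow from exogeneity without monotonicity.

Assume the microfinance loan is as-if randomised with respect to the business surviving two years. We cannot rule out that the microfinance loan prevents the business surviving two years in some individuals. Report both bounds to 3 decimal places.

0.421 ≤ PN ≤ 0.953

Let p₁ = 0.653, p₀ = 0.378.
Under exogeneity alone the bounds on PN are max{0,(p₁−p₀)/p₁} ≤ PN ≤ min{1,(1−p₀)/p₁}.
  lower = (p₁ − p₀)/p₁ = 0.275 / 0.653 ≈ 0.4211
  upper = min{1, (1 − p₀)/p₁} = 0.622 / 0.653 ≈ 0.9525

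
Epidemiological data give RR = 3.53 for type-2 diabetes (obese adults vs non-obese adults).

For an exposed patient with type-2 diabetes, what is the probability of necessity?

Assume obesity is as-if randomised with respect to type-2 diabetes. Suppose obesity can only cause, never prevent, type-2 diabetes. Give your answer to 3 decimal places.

Under exogeneity and monotonicity, PN = (RR − 1) / RR = 1 − 1/RR.
PN = (3.53 − 1) / 3.53 = 2.53 / 3.53 ≈ 0.7167

PN ≈ 0.717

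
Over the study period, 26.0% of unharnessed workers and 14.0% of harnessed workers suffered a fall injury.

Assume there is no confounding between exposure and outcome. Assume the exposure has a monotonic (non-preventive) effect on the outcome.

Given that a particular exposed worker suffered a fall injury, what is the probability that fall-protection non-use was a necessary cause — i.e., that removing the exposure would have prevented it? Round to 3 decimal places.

PN ≈ 0.462

p₁ = 0.26, p₀ = 0.14.
Under exogeneity and monotonicity, PN = (p₁ − p₀) / p₁.
PN = (0.26 − 0.14) / 0.26 = 0.12 / 0.26 ≈ 0.4615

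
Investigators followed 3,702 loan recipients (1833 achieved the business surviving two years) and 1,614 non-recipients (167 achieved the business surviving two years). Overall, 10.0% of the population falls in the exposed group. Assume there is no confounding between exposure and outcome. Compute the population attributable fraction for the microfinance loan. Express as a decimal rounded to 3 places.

PAF ≈ 0.275

p₁ = P(outcome | exposed) = 1833/3702 = 0.49514
p₀ = P(outcome | unexposed) = 167/1614 = 0.10347
Overall risk P(Y=1) = π·p₁ + (1−π)·p₀ = 0.1×0.49514 + 0.9×0.10347 = 0.14264.
Under exogeneity, PAF = [P(Y=1) − p₀] / P(Y=1).
PAF = (0.14264 − 0.10347) / 0.14264 ≈ 0.2746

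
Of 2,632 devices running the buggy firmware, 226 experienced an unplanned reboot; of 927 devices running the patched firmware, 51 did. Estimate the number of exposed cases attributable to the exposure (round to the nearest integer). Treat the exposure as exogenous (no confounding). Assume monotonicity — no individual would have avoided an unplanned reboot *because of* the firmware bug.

about 81 cases

p₁ = P(outcome | exposed) = 226/2632 = 0.085866
p₀ = P(outcome | unexposed) = 51/927 = 0.055016
PN = (p₁ − p₀)/p₁ = (0.085866 − 0.055016) / 0.085866 ≈ 0.35928.
Attributable cases ≈ PN × (exposed cases) = 0.35928 × 226 ≈ 81.20.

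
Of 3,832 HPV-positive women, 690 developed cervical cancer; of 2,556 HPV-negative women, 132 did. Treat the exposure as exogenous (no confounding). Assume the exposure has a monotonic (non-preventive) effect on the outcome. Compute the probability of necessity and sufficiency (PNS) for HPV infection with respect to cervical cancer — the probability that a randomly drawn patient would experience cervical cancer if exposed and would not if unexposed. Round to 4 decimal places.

p₁ = P(outcome | exposed) = 690/3832 = 0.18006
p₀ = P(outcome | unexposed) = 132/2556 = 0.051643
Under exogeneity and monotonicity, PNS = p₁ − p₀.
PNS = 0.18006 − 0.051643 = 0.12842

PNS ≈ 0.1284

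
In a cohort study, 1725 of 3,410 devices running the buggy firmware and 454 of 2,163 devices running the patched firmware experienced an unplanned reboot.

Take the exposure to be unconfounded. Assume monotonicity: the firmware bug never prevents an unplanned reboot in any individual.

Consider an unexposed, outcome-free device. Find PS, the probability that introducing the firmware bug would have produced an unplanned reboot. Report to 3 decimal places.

p₁ = P(outcome | exposed) = 1725/3410 = 0.50587
p₀ = P(outcome | unexposed) = 454/2163 = 0.20989
Under exogeneity and monotonicity, PS = (p₁ − p₀) / (1 − p₀).
PS = (0.50587 − 0.20989) / (1 − 0.20989) = 0.29597 / 0.79011 ≈ 0.3746

PS ≈ 0.375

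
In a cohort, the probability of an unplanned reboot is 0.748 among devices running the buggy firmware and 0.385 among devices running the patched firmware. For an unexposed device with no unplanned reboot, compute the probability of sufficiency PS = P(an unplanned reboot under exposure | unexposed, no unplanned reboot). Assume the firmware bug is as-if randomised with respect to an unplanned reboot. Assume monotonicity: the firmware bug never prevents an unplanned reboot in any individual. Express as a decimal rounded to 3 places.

PS ≈ 0.590

Let p₁ = 0.748, p₀ = 0.385.
Under exogeneity and monotonicity, PS = (p₁ − p₀) / (1 − p₀).
PS = (0.748 − 0.385) / (1 − 0.385) = 0.363 / 0.615 ≈ 0.5902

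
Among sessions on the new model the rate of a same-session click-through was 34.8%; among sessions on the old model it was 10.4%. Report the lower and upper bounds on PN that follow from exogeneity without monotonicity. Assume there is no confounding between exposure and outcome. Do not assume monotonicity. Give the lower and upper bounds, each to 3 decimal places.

p₁ = 0.348, p₀ = 0.104.
Under exogeneity alone the bounds on PN are max{0,(p₁−p₀)/p₁} ≤ PN ≤ min{1,(1−p₀)/p₁}.
  lower = (p₁ − p₀)/p₁ = 0.244 / 0.348 ≈ 0.7011
  upper = min{1, (1 − p₀)/p₁} = 0.896 / 0.348 ≈ 2.5747 → capped at 1

0.701 ≤ PN ≤ 1.000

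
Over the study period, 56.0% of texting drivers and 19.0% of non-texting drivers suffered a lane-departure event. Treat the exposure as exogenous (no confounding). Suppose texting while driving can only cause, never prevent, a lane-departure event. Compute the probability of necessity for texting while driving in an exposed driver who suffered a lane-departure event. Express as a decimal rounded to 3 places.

PN ≈ 0.661

p₁ = 0.56, p₀ = 0.19.
Under exogeneity and monotonicity, PN = (p₁ − p₀) / p₁.
PN = (0.56 − 0.19) / 0.56 = 0.37 / 0.56 ≈ 0.6607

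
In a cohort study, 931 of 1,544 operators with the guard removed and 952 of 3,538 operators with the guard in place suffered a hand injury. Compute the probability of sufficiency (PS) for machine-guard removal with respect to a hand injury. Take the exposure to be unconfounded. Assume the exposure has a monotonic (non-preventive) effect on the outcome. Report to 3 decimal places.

p₁ = P(outcome | exposed) = 931/1544 = 0.60298
p₀ = P(outcome | unexposed) = 952/3538 = 0.26908
Under exogeneity and monotonicity, PS = (p₁ − p₀) / (1 − p₀).
PS = (0.60298 − 0.26908) / (1 − 0.26908) = 0.3339 / 0.73092 ≈ 0.4568

PS ≈ 0.457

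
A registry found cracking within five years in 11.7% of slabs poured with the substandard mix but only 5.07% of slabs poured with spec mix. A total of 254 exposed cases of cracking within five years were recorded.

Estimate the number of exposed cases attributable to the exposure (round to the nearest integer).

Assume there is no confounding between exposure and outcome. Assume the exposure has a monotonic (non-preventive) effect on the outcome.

about 144 cases

p₁ = 0.117, p₀ = 0.0507.
PN = (p₁ − p₀)/p₁ = (0.117 − 0.0507) / 0.117 ≈ 0.56667.
Attributable cases ≈ PN × (exposed cases) = 0.56667 × 254 ≈ 143.93.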